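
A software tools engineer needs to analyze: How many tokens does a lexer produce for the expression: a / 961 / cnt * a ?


Scanning 'a / 961 / cnt * a'
Token 1: 'a' -> identifier
Token 2: '/' -> operator
Token 3: '961' -> integer_literal
Token 4: '/' -> operator
Token 5: 'cnt' -> identifier
Token 6: '*' -> operator
Token 7: 'a' -> identifier
Total tokens: 7

7


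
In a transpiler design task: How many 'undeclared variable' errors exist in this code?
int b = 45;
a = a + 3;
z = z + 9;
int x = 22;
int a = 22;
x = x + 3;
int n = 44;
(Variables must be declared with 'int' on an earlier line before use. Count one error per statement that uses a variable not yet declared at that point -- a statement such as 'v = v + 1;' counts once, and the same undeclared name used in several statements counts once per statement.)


Scanning code line by line:
  Line 1: declare 'b' -> declared = ['b']
  Line 2: use 'a' -> ERROR (undeclared)
  Line 3: use 'z' -> ERROR (undeclared)
  Line 4: declare 'x' -> declared = ['b', 'x']
  Line 5: declare 'a' -> declared = ['a', 'b', 'x']
  Line 6: use 'x' -> OK (declared)
  Line 7: declare 'n' -> declared = ['a', 'b', 'n', 'x']
Total undeclared variable errors: 2

2


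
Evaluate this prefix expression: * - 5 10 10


Parsing prefix expression: * - 5 10 10
Step 1: Innermost operation '- 5 10'
  5 - 10 = -5
Step 2: Outer operation '* [-5] 10'
  -5 * 10 = -50

-50


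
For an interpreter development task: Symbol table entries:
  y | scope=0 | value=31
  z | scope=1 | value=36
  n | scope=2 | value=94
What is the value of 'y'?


Searching symbol table for 'y':
  y | scope=0 | value=31 <- MATCH
  z | scope=1 | value=36
  n | scope=2 | value=94
Found 'y' at scope 0 with value 31

31


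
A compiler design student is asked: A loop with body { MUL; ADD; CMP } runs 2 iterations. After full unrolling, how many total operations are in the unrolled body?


Loop body operations: MUL, ADD, CMP (3 ops per iteration)
Unrolling 2 iterations:
  Iteration 1: MUL, ADD, CMP (3 ops)
  Iteration 2: MUL, ADD, CMP (3 ops)
Total: 2 iterations * 3 ops/iter = 6 operations

6


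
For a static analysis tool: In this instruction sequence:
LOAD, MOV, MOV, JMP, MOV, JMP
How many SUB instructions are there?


Scanning instruction sequence for SUB:
  Position 1: LOAD
  Position 2: MOV
  Position 3: MOV
  Position 4: JMP
  Position 5: MOV
  Position 6: JMP
Matches at positions: []
Total SUB count: 0

0


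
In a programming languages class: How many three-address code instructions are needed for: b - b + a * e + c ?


Expression: b - b + a * e + c
Generating three-address code (respecting * over +/- precedence):
  Instruction 1: t1 = a * e
  Instruction 2: t2 = b - b
  Instruction 3: t3 = t2 + t1
  Instruction 4: t4 = t3 + c
Total instructions: 4

4


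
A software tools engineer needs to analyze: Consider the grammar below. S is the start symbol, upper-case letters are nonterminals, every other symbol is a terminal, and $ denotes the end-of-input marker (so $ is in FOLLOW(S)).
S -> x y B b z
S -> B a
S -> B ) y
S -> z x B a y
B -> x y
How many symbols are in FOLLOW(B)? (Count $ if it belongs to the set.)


S is the start symbol and does not occur in any rule body, so FOLLOW(S) = {$}.
Examining every occurrence of B in a rule body:
  S -> x y B b z : B is followed by terminal 'b' -> add 'b'
  S -> B a : B is followed by terminal 'a' -> add 'a'
  S -> B ) y : B is followed by terminal ')' -> add ')'
  S -> z x B a y : B is followed by terminal 'a' -> add 'a' (already in the set)
  B -> x y : B does not occur in the body -> contributes nothing
FOLLOW(B) = {), a, b}
Count: 3

3


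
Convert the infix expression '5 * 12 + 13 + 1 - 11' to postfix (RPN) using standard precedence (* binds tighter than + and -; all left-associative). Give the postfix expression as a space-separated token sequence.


Applying the shunting-yard algorithm:
  Operand 5 -> output
  Push '*' onto operator stack -> op-stack: [*]
  Operand 12 -> output
  See '+' (prec 1); top '*' (prec 2) >= it -> pop '*' to output
  Push '+' onto operator stack -> op-stack: [+]
  Operand 13 -> output
  See '+' (prec 1); top '+' (prec 1) >= it -> pop '+' to output
  Push '+' onto operator stack -> op-stack: [+]
  Operand 1 -> output
  See '-' (prec 1); top '+' (prec 1) >= it -> pop '+' to output
  Push '-' onto operator stack -> op-stack: [-]
  Operand 11 -> output
  End of input: pop '-' to output
Postfix result: 5 12 * 13 + 1 + 11 -

5 12 * 13 + 1 + 11 -


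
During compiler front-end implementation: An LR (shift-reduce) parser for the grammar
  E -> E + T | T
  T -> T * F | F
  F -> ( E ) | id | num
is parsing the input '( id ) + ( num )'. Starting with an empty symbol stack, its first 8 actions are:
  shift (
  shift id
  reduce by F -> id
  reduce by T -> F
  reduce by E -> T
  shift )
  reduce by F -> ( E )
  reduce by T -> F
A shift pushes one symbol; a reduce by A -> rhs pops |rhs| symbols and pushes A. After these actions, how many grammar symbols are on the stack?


Tracking the symbol stack through each action:
  Action 1: shift '(' : push -> stack = [(] (size 1)
  Action 2: shift 'id' : push -> stack = [(, id] (size 2)
  Action 3: reduce by F -> id : pop 1, push F -> stack = [(, F] (size 2)
  Action 4: reduce by T -> F : pop 1, push T -> stack = [(, T] (size 2)
  Action 5: reduce by E -> T : pop 1, push E -> stack = [(, E] (size 2)
  Action 6: shift ')' : push -> stack = [(, E, )] (size 3)
  Action 7: reduce by F -> ( E ) : pop 3, push F -> stack = [F] (size 1)
  Action 8: reduce by T -> F : pop 1, push T -> stack = [T] (size 1)
Final stack size: 1

1


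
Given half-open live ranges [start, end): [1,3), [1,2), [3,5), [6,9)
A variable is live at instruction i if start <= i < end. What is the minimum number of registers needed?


Live ranges:
  Var0: [1, 3)
  Var1: [1, 2)
  Var2: [3, 5)
  Var3: [6, 9)
Sweep-line events (position, delta, active):
  pos=1 start -> active=1
  pos=1 start -> active=2
  pos=2 end -> active=1
  pos=3 end -> active=0
  pos=3 start -> active=1
  pos=5 end -> active=0
  pos=6 start -> active=1
  pos=9 end -> active=0
Maximum simultaneous active: 2
Minimum registers needed: 2

2


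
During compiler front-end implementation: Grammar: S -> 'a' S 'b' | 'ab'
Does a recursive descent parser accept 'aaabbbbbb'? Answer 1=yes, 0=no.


Grammar accepts strings of the form a^n b^n (n >= 1)
Word: 'aaabbbbbb'
Counting: 3 a's and 6 b's
Check: 3 == 6? No
Mismatch: a-count != b-count
Rejected

0


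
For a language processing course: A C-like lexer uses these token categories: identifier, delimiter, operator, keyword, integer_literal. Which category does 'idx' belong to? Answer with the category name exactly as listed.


Token: 'idx'
Checking categories:
  identifier: YES
  integer_literal: no
  operator: no
  keyword: no
  delimiter: no
Category: identifier

identifier


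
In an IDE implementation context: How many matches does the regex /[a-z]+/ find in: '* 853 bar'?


Pattern: /[a-z]+/ (identifiers)
Input: '* 853 bar'
Scanning for matches:
  Match 1: 'bar'
Total matches: 1

1


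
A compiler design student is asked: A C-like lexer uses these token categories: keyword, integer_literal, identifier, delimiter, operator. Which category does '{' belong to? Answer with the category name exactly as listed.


Token: '{'
Checking categories:
  identifier: no
  integer_literal: no
  operator: no
  keyword: no
  delimiter: YES
Category: delimiter

delimiter


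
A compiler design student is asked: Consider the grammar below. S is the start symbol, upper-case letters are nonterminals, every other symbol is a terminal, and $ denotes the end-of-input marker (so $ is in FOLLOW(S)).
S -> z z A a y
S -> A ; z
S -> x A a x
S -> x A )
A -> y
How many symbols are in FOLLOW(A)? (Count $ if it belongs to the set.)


S is the start symbol and does not occur in any rule body, so FOLLOW(S) = {$}.
Examining every occurrence of A in a rule body:
  S -> z z A a y : A is followed by terminal 'a' -> add 'a'
  S -> A ; z : A is followed by terminal ';' -> add ';'
  S -> x A a x : A is followed by terminal 'a' -> add 'a' (already in the set)
  S -> x A ) : A is followed by terminal ')' -> add ')'
  A -> y : A does not occur in the body -> contributes nothing
FOLLOW(A) = {), ;, a}
Count: 3

3


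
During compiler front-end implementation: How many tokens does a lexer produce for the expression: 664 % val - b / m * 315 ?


Scanning '664 % val - b / m * 315'
Token 1: '664' -> integer_literal
Token 2: '%' -> operator
Token 3: 'val' -> identifier
Token 4: '-' -> operator
Token 5: 'b' -> identifier
Token 6: '/' -> operator
Token 7: 'm' -> identifier
Token 8: '*' -> operator
Token 9: '315' -> integer_literal
Total tokens: 9

9


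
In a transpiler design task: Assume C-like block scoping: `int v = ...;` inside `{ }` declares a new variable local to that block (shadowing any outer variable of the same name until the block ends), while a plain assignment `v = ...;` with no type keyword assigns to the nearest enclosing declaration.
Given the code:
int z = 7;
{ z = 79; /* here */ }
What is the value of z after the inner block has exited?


Analyzing scoping rules:
Outer scope: declares z = 7
Inner block: 'z = 79;' has no type keyword, so it is an assignment to the outer z (no shadowing)
The assignment changed the outer variable itself, so the new value persists after the block -> 79
Result: 79

79


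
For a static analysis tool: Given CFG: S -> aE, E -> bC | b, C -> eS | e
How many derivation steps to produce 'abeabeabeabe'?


Grammar: S -> aE, E -> bC | b, C -> eS | e
Deriving 'abeabeabeabe':
Step 1: S -> aE => aE
Step 2: E -> bC => abC
Step 3: C -> eS => abeS
Step 4: S -> aE => abeaE
Step 5: E -> bC => abeabC
Step 6: C -> eS => abeabeS
Step 7: S -> aE => abeabeaE
Step 8: E -> bC => abeabeabC
Step 9: C -> eS => abeabeabeS
Step 10: S -> aE => abeabeabeaE
Step 11: E -> bC => abeabeabeabC
Step 12: C -> e => abeabeabeabe
Total derivation steps: 12

12


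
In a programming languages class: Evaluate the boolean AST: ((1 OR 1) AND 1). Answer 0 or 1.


Step 1: Evaluate inner node
  1 OR 1 = 1
Step 2: Evaluate root node
  1 AND 1 = 1

1


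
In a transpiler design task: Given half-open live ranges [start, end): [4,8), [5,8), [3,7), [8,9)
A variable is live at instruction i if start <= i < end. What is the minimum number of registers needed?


Live ranges:
  Var0: [4, 8)
  Var1: [5, 8)
  Var2: [3, 7)
  Var3: [8, 9)
Sweep-line events (position, delta, active):
  pos=3 start -> active=1
  pos=4 start -> active=2
  pos=5 start -> active=3
  pos=7 end -> active=2
  pos=8 end -> active=1
  pos=8 end -> active=0
  pos=8 start -> active=1
  pos=9 end -> active=0
Maximum simultaneous active: 3
Minimum registers needed: 3

3


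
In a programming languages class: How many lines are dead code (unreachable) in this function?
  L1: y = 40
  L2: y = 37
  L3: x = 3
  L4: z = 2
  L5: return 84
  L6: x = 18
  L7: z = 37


Analyzing control flow:
  L1: reachable (before return)
  L2: reachable (before return)
  L3: reachable (before return)
  L4: reachable (before return)
  L5: reachable (return statement)
  L6: DEAD (after return at L5)
  L7: DEAD (after return at L5)
Return at L5, total lines = 7
Dead lines: L6 through L7
Count: 2

2


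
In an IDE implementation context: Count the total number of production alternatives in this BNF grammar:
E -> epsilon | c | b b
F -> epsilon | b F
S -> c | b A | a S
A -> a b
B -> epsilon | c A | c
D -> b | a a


Counting alternatives per rule:
  E: 3 alternative(s)
  F: 2 alternative(s)
  S: 3 alternative(s)
  A: 1 alternative(s)
  B: 3 alternative(s)
  D: 2 alternative(s)
Sum: 3 + 2 + 3 + 1 + 3 + 2 = 14

14


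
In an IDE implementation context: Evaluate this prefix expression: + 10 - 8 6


Parsing prefix expression: + 10 - 8 6
Step 1: Innermost operation '- 8 6'
  8 - 6 = 2
Step 2: Outer operation '+ 10 [2]'
  10 + 2 = 12

12


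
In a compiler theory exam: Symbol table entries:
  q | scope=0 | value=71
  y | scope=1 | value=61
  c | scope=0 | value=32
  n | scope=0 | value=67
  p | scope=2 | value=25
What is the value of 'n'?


Searching symbol table for 'n':
  q | scope=0 | value=71
  y | scope=1 | value=61
  c | scope=0 | value=32
  n | scope=0 | value=67 <- MATCH
  p | scope=2 | value=25
Found 'n' at scope 0 with value 67

67


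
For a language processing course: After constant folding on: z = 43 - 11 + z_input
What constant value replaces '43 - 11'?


Identifying constant sub-expression:
  Original: z = 43 - 11 + z_input
  43 and 11 are both compile-time constants
  Evaluating: 43 - 11 = 32
  After folding: z = 32 + z_input

32


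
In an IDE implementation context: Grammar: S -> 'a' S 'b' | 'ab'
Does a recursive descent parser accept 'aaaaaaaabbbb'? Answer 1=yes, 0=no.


Grammar accepts strings of the form a^n b^n (n >= 1)
Word: 'aaaaaaaabbbb'
Counting: 8 a's and 4 b's
Check: 8 == 4? No
Mismatch: a-count != b-count
Rejected

0


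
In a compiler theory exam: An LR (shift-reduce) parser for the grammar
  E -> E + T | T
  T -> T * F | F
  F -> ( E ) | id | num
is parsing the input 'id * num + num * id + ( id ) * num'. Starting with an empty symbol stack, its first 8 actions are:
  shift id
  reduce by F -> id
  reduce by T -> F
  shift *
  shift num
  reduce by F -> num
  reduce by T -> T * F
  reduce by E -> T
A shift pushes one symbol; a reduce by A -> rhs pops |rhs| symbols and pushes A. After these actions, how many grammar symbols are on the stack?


Tracking the symbol stack through each action:
  Action 1: shift 'id' : push -> stack = [id] (size 1)
  Action 2: reduce by F -> id : pop 1, push F -> stack = [F] (size 1)
  Action 3: reduce by T -> F : pop 1, push T -> stack = [T] (size 1)
  Action 4: shift '*' : push -> stack = [T, *] (size 2)
  Action 5: shift 'num' : push -> stack = [T, *, num] (size 3)
  Action 6: reduce by F -> num : pop 1, push F -> stack = [T, *, F] (size 3)
  Action 7: reduce by T -> T * F : pop 3, push T -> stack = [T] (size 1)
  Action 8: reduce by E -> T : pop 1, push E -> stack = [E] (size 1)
Final stack size: 1

1


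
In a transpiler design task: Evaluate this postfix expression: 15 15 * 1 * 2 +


Processing tokens left to right:
Push 15, Push 15
Pop 15 and 15, compute 15 * 15 = 225, push 225
Push 1
Pop 225 and 1, compute 225 * 1 = 225, push 225
Push 2
Pop 225 and 2, compute 225 + 2 = 227, push 227
Stack result: 227

227


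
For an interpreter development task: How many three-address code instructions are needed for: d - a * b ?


Expression: d - a * b
Generating three-address code (respecting * over +/- precedence):
  Instruction 1: t1 = a * b
  Instruction 2: t2 = d - t1
Total instructions: 2

2


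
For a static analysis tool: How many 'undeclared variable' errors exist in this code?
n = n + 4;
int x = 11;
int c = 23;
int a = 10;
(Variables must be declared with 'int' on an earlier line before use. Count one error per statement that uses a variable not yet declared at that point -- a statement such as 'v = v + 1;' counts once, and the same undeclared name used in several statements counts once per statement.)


Scanning code line by line:
  Line 1: use 'n' -> ERROR (undeclared)
  Line 2: declare 'x' -> declared = ['x']
  Line 3: declare 'c' -> declared = ['c', 'x']
  Line 4: declare 'a' -> declared = ['a', 'c', 'x']
Total undeclared variable errors: 1

1


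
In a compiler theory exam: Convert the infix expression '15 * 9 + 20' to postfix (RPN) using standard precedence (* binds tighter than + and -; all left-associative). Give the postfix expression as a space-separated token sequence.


Applying the shunting-yard algorithm:
  Operand 15 -> output
  Push '*' onto operator stack -> op-stack: [*]
  Operand 9 -> output
  See '+' (prec 1); top '*' (prec 2) >= it -> pop '*' to output
  Push '+' onto operator stack -> op-stack: [+]
  Operand 20 -> output
  End of input: pop '+' to output
Postfix result: 15 9 * 20 +

15 9 * 20 +


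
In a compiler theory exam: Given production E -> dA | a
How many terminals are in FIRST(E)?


Production: E -> dA | a
Examining each alternative for leading terminals:
  E -> dA : first terminal = 'd'
  E -> a : first terminal = 'a'
FIRST(E) = {a, d}
Count: 2

2


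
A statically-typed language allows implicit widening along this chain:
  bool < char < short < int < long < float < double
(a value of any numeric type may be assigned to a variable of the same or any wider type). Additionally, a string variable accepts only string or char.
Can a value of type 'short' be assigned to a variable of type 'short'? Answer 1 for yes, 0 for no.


Target variable type: short
Source value type: short
Numeric ranks: short=2, short=2
Widening allowed iff rank(source) <= rank(target): 2 <= 2? Yes
Result: 1

1


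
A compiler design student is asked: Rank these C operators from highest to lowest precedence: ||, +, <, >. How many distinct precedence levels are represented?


Looking up precedence for each operator:
  || -> precedence 1
  + -> precedence 5
  < -> precedence 4
  > -> precedence 4
Sorted highest to lowest: +, <, >, ||
Distinct precedence values: [5, 4, 1]
Number of distinct levels: 3

3


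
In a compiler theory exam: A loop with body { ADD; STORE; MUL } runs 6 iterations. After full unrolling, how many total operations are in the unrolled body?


Loop body operations: ADD, STORE, MUL (3 ops per iteration)
Unrolling 6 iterations:
  Iteration 1: ADD, STORE, MUL (3 ops)
  Iteration 2: ADD, STORE, MUL (3 ops)
  Iteration 3: ADD, STORE, MUL (3 ops)
  Iteration 4: ADD, STORE, MUL (3 ops)
  Iteration 5: ADD, STORE, MUL (3 ops)
  Iteration 6: ADD, STORE, MUL (3 ops)
Total: 6 iterations * 3 ops/iter = 18 operations

18


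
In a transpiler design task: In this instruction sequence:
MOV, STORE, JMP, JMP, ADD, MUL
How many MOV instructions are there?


Scanning instruction sequence for MOV:
  Position 1: MOV <- MATCH
  Position 2: STORE
  Position 3: JMP
  Position 4: JMP
  Position 5: ADD
  Position 6: MUL
Matches at positions: [1]
Total MOV count: 1

1


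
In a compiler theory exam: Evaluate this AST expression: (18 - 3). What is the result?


Expression: (18 - 3)
Evaluating step by step:
  18 - 3 = 15
Result: 15

15


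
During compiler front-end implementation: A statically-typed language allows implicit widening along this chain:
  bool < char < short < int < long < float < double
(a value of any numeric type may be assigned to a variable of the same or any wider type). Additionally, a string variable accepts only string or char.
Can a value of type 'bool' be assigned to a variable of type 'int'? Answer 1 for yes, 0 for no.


Target variable type: int
Source value type: bool
Numeric ranks: bool=0, int=3
Widening allowed iff rank(source) <= rank(target): 0 <= 3? Yes
Result: 1

1


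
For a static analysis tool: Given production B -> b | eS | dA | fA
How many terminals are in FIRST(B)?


Production: B -> b | eS | dA | fA
Examining each alternative for leading terminals:
  B -> b : first terminal = 'b'
  B -> eS : first terminal = 'e'
  B -> dA : first terminal = 'd'
  B -> fA : first terminal = 'f'
FIRST(B) = {b, d, e, f}
Count: 4

4


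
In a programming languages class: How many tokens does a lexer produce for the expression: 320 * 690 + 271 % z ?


Scanning '320 * 690 + 271 % z'
Token 1: '320' -> integer_literal
Token 2: '*' -> operator
Token 3: '690' -> integer_literal
Token 4: '+' -> operator
Token 5: '271' -> integer_literal
Token 6: '%' -> operator
Token 7: 'z' -> identifier
Total tokens: 7

7


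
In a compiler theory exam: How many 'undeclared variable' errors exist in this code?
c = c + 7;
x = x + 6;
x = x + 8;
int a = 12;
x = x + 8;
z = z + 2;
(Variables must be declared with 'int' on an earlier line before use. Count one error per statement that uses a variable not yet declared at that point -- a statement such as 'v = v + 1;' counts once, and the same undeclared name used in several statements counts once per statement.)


Scanning code line by line:
  Line 1: use 'c' -> ERROR (undeclared)
  Line 2: use 'x' -> ERROR (undeclared)
  Line 3: use 'x' -> ERROR (undeclared)
  Line 4: declare 'a' -> declared = ['a']
  Line 5: use 'x' -> ERROR (undeclared)
  Line 6: use 'z' -> ERROR (undeclared)
Total undeclared variable errors: 5

5


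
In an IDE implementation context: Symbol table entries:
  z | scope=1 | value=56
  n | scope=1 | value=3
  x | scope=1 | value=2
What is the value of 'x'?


Searching symbol table for 'x':
  z | scope=1 | value=56
  n | scope=1 | value=3
  x | scope=1 | value=2 <- MATCH
Found 'x' at scope 1 with value 2

2


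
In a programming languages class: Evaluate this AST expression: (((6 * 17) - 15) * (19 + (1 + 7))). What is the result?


Expression: (((6 * 17) - 15) * (19 + (1 + 7)))
Evaluating step by step:
  6 * 17 = 102
  102 - 15 = 87
  1 + 7 = 8
  19 + 8 = 27
  87 * 27 = 2349
Result: 2349

2349


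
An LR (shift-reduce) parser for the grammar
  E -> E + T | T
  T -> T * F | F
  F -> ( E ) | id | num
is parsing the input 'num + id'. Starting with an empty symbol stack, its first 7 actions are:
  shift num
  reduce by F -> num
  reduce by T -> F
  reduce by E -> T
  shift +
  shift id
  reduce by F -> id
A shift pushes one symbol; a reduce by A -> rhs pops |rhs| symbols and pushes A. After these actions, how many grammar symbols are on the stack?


Tracking the symbol stack through each action:
  Action 1: shift 'num' : push -> stack = [num] (size 1)
  Action 2: reduce by F -> num : pop 1, push F -> stack = [F] (size 1)
  Action 3: reduce by T -> F : pop 1, push T -> stack = [T] (size 1)
  Action 4: reduce by E -> T : pop 1, push E -> stack = [E] (size 1)
  Action 5: shift '+' : push -> stack = [E, +] (size 2)
  Action 6: shift 'id' : push -> stack = [E, +, id] (size 3)
  Action 7: reduce by F -> id : pop 1, push F -> stack = [E, +, F] (size 3)
Final stack size: 3

3


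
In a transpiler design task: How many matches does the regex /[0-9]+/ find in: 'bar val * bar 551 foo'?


Pattern: /[0-9]+/ (int literals)
Input: 'bar val * bar 551 foo'
Scanning for matches:
  Match 1: '551'
Total matches: 1

1


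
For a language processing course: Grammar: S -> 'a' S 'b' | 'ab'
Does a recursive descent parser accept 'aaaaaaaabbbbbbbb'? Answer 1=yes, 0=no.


Grammar accepts strings of the form a^n b^n (n >= 1)
Word: 'aaaaaaaabbbbbbbb'
Counting: 8 a's and 8 b's
Check: 8 == 8? Yes
Derivation (S -> aSb applied 7 time(s), then S -> ab): S => aSb => aaSbb => aaaSbbb => aaaaSbbbb => aaaaaSbbbbb => aaaaaaSbbbbbb => aaaaaaaSbbbbbbb => aaaaaaaabbbbbbbb
Accepted

1


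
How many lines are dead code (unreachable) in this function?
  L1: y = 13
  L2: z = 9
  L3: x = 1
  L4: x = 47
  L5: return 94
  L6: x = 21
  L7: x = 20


Analyzing control flow:
  L1: reachable (before return)
  L2: reachable (before return)
  L3: reachable (before return)
  L4: reachable (before return)
  L5: reachable (return statement)
  L6: DEAD (after return at L5)
  L7: DEAD (after return at L5)
Return at L5, total lines = 7
Dead lines: L6 through L7
Count: 2

2


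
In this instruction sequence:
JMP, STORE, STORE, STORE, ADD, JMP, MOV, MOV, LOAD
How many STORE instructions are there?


Scanning instruction sequence for STORE:
  Position 1: JMP
  Position 2: STORE <- MATCH
  Position 3: STORE <- MATCH
  Position 4: STORE <- MATCH
  Position 5: ADD
  Position 6: JMP
  Position 7: MOV
  Position 8: MOV
  Position 9: LOAD
Matches at positions: [2, 3, 4]
Total STORE count: 3

3


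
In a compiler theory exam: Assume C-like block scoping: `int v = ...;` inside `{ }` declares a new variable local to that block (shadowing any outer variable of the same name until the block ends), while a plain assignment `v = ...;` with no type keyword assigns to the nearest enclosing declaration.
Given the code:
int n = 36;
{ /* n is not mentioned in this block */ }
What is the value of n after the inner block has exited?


Analyzing scoping rules:
Outer scope: declares n = 36
Inner block: n is neither redeclared nor assigned -> unchanged
After the block -> 36
Result: 36

36


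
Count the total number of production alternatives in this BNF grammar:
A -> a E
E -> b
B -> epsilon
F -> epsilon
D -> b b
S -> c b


Counting alternatives per rule:
  A: 1 alternative(s)
  E: 1 alternative(s)
  B: 1 alternative(s)
  F: 1 alternative(s)
  D: 1 alternative(s)
  S: 1 alternative(s)
Sum: 1 + 1 + 1 + 1 + 1 + 1 = 6

6


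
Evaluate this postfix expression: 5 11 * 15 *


Processing tokens left to right:
Push 5, Push 11
Pop 5 and 11, compute 5 * 11 = 55, push 55
Push 15
Pop 55 and 15, compute 55 * 15 = 825, push 825
Stack result: 825

825


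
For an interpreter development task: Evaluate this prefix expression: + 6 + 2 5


Parsing prefix expression: + 6 + 2 5
Step 1: Innermost operation '+ 2 5'
  2 + 5 = 7
Step 2: Outer operation '+ 6 [7]'
  6 + 7 = 13

13


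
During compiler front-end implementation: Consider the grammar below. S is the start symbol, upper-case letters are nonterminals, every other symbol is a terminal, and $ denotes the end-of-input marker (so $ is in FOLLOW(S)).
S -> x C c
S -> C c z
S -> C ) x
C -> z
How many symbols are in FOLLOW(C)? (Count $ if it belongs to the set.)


S is the start symbol and does not occur in any rule body, so FOLLOW(S) = {$}.
Examining every occurrence of C in a rule body:
  S -> x C c : C is followed by terminal 'c' -> add 'c'
  S -> C c z : C is followed by terminal 'c' -> add 'c' (already in the set)
  S -> C ) x : C is followed by terminal ')' -> add ')'
  C -> z : C does not occur in the body -> contributes nothing
FOLLOW(C) = {), c}
Count: 2

2


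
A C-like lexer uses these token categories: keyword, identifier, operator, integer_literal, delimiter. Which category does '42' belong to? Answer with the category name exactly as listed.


Token: '42'
Checking categories:
  identifier: no
  integer_literal: YES
  operator: no
  keyword: no
  delimiter: no
Category: integer_literal

integer_literal


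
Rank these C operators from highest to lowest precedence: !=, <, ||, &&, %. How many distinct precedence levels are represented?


Looking up precedence for each operator:
  != -> precedence 3
  < -> precedence 4
  || -> precedence 1
  && -> precedence 2
  % -> precedence 6
Sorted highest to lowest: %, <, !=, &&, ||
Distinct precedence values: [6, 4, 3, 2, 1]
Number of distinct levels: 5

5


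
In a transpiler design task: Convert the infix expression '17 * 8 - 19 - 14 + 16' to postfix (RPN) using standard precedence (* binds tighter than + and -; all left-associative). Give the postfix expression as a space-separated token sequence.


Applying the shunting-yard algorithm:
  Operand 17 -> output
  Push '*' onto operator stack -> op-stack: [*]
  Operand 8 -> output
  See '-' (prec 1); top '*' (prec 2) >= it -> pop '*' to output
  Push '-' onto operator stack -> op-stack: [-]
  Operand 19 -> output
  See '-' (prec 1); top '-' (prec 1) >= it -> pop '-' to output
  Push '-' onto operator stack -> op-stack: [-]
  Operand 14 -> output
  See '+' (prec 1); top '-' (prec 1) >= it -> pop '-' to output
  Push '+' onto operator stack -> op-stack: [+]
  Operand 16 -> output
  End of input: pop '+' to output
Postfix result: 17 8 * 19 - 14 - 16 +

17 8 * 19 - 14 - 16 +


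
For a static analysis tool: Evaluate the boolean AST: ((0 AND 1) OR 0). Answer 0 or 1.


Step 1: Evaluate inner node
  0 AND 1 = 0
Step 2: Evaluate root node
  0 OR 0 = 0

0


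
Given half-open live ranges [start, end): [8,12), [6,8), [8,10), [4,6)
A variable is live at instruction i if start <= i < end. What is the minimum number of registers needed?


Live ranges:
  Var0: [8, 12)
  Var1: [6, 8)
  Var2: [8, 10)
  Var3: [4, 6)
Sweep-line events (position, delta, active):
  pos=4 start -> active=1
  pos=6 end -> active=0
  pos=6 start -> active=1
  pos=8 end -> active=0
  pos=8 start -> active=1
  pos=8 start -> active=2
  pos=10 end -> active=1
  pos=12 end -> active=0
Maximum simultaneous active: 2
Minimum registers needed: 2

2


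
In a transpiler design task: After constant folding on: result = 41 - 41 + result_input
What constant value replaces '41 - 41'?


Identifying constant sub-expression:
  Original: result = 41 - 41 + result_input
  41 and 41 are both compile-time constants
  Evaluating: 41 - 41 = 0
  After folding: result = 0 + result_input

0


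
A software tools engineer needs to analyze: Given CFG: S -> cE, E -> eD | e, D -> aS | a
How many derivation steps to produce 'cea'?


Grammar: S -> cE, E -> eD | e, D -> aS | a
Deriving 'cea':
Step 1: S -> cE => cE
Step 2: E -> eD => ceD
Step 3: D -> a => cea
Total derivation steps: 3

3


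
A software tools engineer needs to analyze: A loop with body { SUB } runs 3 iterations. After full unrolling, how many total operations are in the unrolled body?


Loop body operations: SUB (1 op per iteration)
Unrolling 3 iterations:
  Iteration 1: SUB (1 ops)
  Iteration 2: SUB (1 ops)
  Iteration 3: SUB (1 ops)
Total: 3 iterations * 1 ops/iter = 3 operations

3


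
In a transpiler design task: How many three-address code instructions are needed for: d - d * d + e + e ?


Expression: d - d * d + e + e
Generating three-address code (respecting * over +/- precedence):
  Instruction 1: t1 = d * d
  Instruction 2: t2 = d - t1
  Instruction 3: t3 = t2 + e
  Instruction 4: t4 = t3 + e
Total instructions: 4

4


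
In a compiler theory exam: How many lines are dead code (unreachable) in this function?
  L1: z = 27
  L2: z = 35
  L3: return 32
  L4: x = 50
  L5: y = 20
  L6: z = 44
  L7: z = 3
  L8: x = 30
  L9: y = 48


Analyzing control flow:
  L1: reachable (before return)
  L2: reachable (before return)
  L3: reachable (return statement)
  L4: DEAD (after return at L3)
  L5: DEAD (after return at L3)
  L6: DEAD (after return at L3)
  L7: DEAD (after return at L3)
  L8: DEAD (after return at L3)
  L9: DEAD (after return at L3)
Return at L3, total lines = 9
Dead lines: L4 through L9
Count: 6

6


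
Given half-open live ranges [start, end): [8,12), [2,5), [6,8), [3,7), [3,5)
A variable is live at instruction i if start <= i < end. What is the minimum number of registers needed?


Live ranges:
  Var0: [8, 12)
  Var1: [2, 5)
  Var2: [6, 8)
  Var3: [3, 7)
  Var4: [3, 5)
Sweep-line events (position, delta, active):
  pos=2 start -> active=1
  pos=3 start -> active=2
  pos=3 start -> active=3
  pos=5 end -> active=2
  pos=5 end -> active=1
  pos=6 start -> active=2
  pos=7 end -> active=1
  pos=8 end -> active=0
  pos=8 start -> active=1
  pos=12 end -> active=0
Maximum simultaneous active: 3
Minimum registers needed: 3

3


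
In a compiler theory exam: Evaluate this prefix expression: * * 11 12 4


Parsing prefix expression: * * 11 12 4
Step 1: Innermost operation '* 11 12'
  11 * 12 = 132
Step 2: Outer operation '* [132] 4'
  132 * 4 = 528

528


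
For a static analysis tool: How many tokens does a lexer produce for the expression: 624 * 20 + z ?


Scanning '624 * 20 + z'
Token 1: '624' -> integer_literal
Token 2: '*' -> operator
Token 3: '20' -> integer_literal
Token 4: '+' -> operator
Token 5: 'z' -> identifier
Total tokens: 5

5


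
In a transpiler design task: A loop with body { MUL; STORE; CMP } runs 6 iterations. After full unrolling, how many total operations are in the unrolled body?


Loop body operations: MUL, STORE, CMP (3 ops per iteration)
Unrolling 6 iterations:
  Iteration 1: MUL, STORE, CMP (3 ops)
  Iteration 2: MUL, STORE, CMP (3 ops)
  Iteration 3: MUL, STORE, CMP (3 ops)
  Iteration 4: MUL, STORE, CMP (3 ops)
  Iteration 5: MUL, STORE, CMP (3 ops)
  Iteration 6: MUL, STORE, CMP (3 ops)
Total: 6 iterations * 3 ops/iter = 18 operations

18


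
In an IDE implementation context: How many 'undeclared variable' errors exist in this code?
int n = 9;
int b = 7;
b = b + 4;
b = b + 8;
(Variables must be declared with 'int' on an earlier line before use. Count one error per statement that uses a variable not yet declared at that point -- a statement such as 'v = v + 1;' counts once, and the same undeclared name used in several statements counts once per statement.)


Scanning code line by line:
  Line 1: declare 'n' -> declared = ['n']
  Line 2: declare 'b' -> declared = ['b', 'n']
  Line 3: use 'b' -> OK (declared)
  Line 4: use 'b' -> OK (declared)
Total undeclared variable errors: 0

0


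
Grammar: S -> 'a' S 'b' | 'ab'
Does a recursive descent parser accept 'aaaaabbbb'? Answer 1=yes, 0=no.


Grammar accepts strings of the form a^n b^n (n >= 1)
Word: 'aaaaabbbb'
Counting: 5 a's and 4 b's
Check: 5 == 4? No
Mismatch: a-count != b-count
Rejected

0


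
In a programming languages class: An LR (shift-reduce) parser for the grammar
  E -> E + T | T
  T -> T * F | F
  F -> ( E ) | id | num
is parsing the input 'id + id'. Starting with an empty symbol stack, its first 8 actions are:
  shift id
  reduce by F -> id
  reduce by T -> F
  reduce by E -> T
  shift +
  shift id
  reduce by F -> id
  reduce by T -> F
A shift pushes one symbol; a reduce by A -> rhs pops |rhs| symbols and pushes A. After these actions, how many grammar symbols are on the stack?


Tracking the symbol stack through each action:
  Action 1: shift 'id' : push -> stack = [id] (size 1)
  Action 2: reduce by F -> id : pop 1, push F -> stack = [F] (size 1)
  Action 3: reduce by T -> F : pop 1, push T -> stack = [T] (size 1)
  Action 4: reduce by E -> T : pop 1, push E -> stack = [E] (size 1)
  Action 5: shift '+' : push -> stack = [E, +] (size 2)
  Action 6: shift 'id' : push -> stack = [E, +, id] (size 3)
  Action 7: reduce by F -> id : pop 1, push F -> stack = [E, +, F] (size 3)
  Action 8: reduce by T -> F : pop 1, push T -> stack = [E, +, T] (size 3)
Final stack size: 3

3


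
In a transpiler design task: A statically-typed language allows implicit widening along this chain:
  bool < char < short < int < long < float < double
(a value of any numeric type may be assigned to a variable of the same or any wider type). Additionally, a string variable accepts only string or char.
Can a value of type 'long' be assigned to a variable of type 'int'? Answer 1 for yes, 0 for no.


Target variable type: int
Source value type: long
Numeric ranks: long=4, int=3
Widening allowed iff rank(source) <= rank(target): 4 <= 3? No
Result: 0

0


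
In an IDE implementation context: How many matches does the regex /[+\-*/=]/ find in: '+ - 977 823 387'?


Pattern: /[+\-*/=]/ (operators)
Input: '+ - 977 823 387'
Scanning for matches:
  Match 1: '+'
  Match 2: '-'
Total matches: 2

2


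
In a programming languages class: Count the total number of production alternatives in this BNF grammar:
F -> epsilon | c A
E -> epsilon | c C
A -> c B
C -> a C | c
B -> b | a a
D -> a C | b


Counting alternatives per rule:
  F: 2 alternative(s)
  E: 2 alternative(s)
  A: 1 alternative(s)
  C: 2 alternative(s)
  B: 2 alternative(s)
  D: 2 alternative(s)
Sum: 2 + 2 + 1 + 2 + 2 + 2 = 11

11


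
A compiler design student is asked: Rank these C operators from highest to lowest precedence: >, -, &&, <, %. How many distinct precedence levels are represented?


Looking up precedence for each operator:
  > -> precedence 4
  - -> precedence 5
  && -> precedence 2
  < -> precedence 4
  % -> precedence 6
Sorted highest to lowest: %, -, >, <, &&
Distinct precedence values: [6, 5, 4, 2]
Number of distinct levels: 4

4


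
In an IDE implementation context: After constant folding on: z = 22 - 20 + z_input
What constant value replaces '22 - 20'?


Identifying constant sub-expression:
  Original: z = 22 - 20 + z_input
  22 and 20 are both compile-time constants
  Evaluating: 22 - 20 = 2
  After folding: z = 2 + z_input

2


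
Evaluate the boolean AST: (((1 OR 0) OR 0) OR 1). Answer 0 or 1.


Step 1: Evaluate inner node
  1 OR 0 = 1
Step 2: Evaluate next node
  1 OR 0 = 1
Step 3: Evaluate root node
  1 OR 1 = 1

1


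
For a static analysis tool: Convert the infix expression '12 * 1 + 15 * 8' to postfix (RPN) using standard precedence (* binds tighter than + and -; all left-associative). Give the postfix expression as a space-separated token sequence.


Applying the shunting-yard algorithm:
  Operand 12 -> output
  Push '*' onto operator stack -> op-stack: [*]
  Operand 1 -> output
  See '+' (prec 1); top '*' (prec 2) >= it -> pop '*' to output
  Push '+' onto operator stack -> op-stack: [+]
  Operand 15 -> output
  Push '*' onto operator stack -> op-stack: [+, *]
  Operand 8 -> output
  End of input: pop '*' to output
  End of input: pop '+' to output
Postfix result: 12 1 * 15 8 * +

12 1 * 15 8 * +


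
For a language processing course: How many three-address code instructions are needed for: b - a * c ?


Expression: b - a * c
Generating three-address code (respecting * over +/- precedence):
  Instruction 1: t1 = a * c
  Instruction 2: t2 = b - t1
Total instructions: 2

2


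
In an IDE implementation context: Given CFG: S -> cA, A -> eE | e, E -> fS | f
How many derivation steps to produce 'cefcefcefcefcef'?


Grammar: S -> cA, A -> eE | e, E -> fS | f
Deriving 'cefcefcefcefcef':
Step 1: S -> cA => cA
Step 2: A -> eE => ceE
Step 3: E -> fS => cefS
Step 4: S -> cA => cefcA
Step 5: A -> eE => cefceE
Step 6: E -> fS => cefcefS
Step 7: S -> cA => cefcefcA
Step 8: A -> eE => cefcefceE
Step 9: E -> fS => cefcefcefS
Step 10: S -> cA => cefcefcefcA
Step 11: A -> eE => cefcefcefceE
Step 12: E -> fS => cefcefcefcefS
Step 13: S -> cA => cefcefcefcefcA
Step 14: A -> eE => cefcefcefcefceE
Step 15: E -> f => cefcefcefcefcef
Total derivation steps: 15

15


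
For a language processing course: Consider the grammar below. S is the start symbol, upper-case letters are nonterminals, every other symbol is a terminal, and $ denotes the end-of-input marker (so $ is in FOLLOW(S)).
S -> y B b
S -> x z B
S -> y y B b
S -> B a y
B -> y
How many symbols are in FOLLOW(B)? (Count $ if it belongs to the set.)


S is the start symbol and does not occur in any rule body, so FOLLOW(S) = {$}.
Examining every occurrence of B in a rule body:
  S -> y B b : B is followed by terminal 'b' -> add 'b'
  S -> x z B : B is at the right end -> add FOLLOW(S) = {$}
  S -> y y B b : B is followed by terminal 'b' -> add 'b' (already in the set)
  S -> B a y : B is followed by terminal 'a' -> add 'a'
  B -> y : B does not occur in the body -> contributes nothing
FOLLOW(B) = {a, b, $}
Count: 3

3


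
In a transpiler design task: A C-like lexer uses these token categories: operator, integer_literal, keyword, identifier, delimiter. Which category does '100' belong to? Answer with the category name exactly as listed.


Token: '100'
Checking categories:
  identifier: no
  integer_literal: YES
  operator: no
  keyword: no
  delimiter: no
Category: integer_literal

integer_literal


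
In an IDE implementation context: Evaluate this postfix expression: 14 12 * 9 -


Processing tokens left to right:
Push 14, Push 12
Pop 14 and 12, compute 14 * 12 = 168, push 168
Push 9
Pop 168 and 9, compute 168 - 9 = 159, push 159
Stack result: 159

159


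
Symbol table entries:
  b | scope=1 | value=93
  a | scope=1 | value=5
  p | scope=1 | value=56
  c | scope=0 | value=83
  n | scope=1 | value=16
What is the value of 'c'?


Searching symbol table for 'c':
  b | scope=1 | value=93
  a | scope=1 | value=5
  p | scope=1 | value=56
  c | scope=0 | value=83 <- MATCH
  n | scope=1 | value=16
Found 'c' at scope 0 with value 83

83


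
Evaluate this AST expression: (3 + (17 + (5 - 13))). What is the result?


Expression: (3 + (17 + (5 - 13)))
Evaluating step by step:
  5 - 13 = -8
  17 + -8 = 9
  3 + 9 = 12
Result: 12

12


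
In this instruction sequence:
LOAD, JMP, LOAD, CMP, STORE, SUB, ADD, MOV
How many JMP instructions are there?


Scanning instruction sequence for JMP:
  Position 1: LOAD
  Position 2: JMP <- MATCH
  Position 3: LOAD
  Position 4: CMP
  Position 5: STORE
  Position 6: SUB
  Position 7: ADD
  Position 8: MOV
Matches at positions: [2]
Total JMP count: 1

1


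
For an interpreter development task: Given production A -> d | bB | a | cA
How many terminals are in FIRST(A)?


Production: A -> d | bB | a | cA
Examining each alternative for leading terminals:
  A -> d : first terminal = 'd'
  A -> bB : first terminal = 'b'
  A -> a : first terminal = 'a'
  A -> cA : first terminal = 'c'
FIRST(A) = {a, b, c, d}
Count: 4

4
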